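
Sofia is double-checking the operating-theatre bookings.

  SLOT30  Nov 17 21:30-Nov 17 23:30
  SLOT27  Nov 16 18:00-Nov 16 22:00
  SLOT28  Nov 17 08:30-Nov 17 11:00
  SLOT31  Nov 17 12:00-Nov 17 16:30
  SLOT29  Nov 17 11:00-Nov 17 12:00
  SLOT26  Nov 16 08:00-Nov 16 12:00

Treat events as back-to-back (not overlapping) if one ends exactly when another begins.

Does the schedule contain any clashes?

No

Sorted by start: SLOT26, SLOT27, SLOT28, SLOT29, SLOT31, SLOT30.
SLOT27 starts after SLOT26 ends; SLOT26 is clear from here.
SLOT28 starts after SLOT27 ends; SLOT27 is clear from here.
SLOT29 starts exactly when SLOT28 ends (back-to-back, no overlap); SLOT28 is clear from here.
SLOT31 starts exactly when SLOT29 ends (back-to-back, no overlap); SLOT29 is clear from here.
SLOT30 starts after SLOT31 ends.
Every pair is clear; the schedule has no overlaps.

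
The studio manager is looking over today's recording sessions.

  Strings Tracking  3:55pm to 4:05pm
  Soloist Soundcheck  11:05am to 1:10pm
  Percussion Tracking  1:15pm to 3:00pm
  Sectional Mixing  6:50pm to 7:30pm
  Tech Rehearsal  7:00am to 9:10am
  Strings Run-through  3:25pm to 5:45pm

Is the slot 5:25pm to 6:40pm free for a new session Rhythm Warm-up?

Tech Rehearsal: ends 9:10am at or before Rhythm Warm-up starts 5:25pm → clear.
Soloist Soundcheck: ends 1:10pm at or before Rhythm Warm-up starts 5:25pm → clear.
Percussion Tracking: ends 3:00pm at or before Rhythm Warm-up starts 5:25pm → clear.
Strings Run-through: starts 3:25pm before Rhythm Warm-up ends 6:40pm, and ends 5:45pm after Rhythm Warm-up starts 5:25pm → overlap.
Strings Tracking: ends 4:05pm at or before Rhythm Warm-up starts 5:25pm → clear.
Sectional Mixing: starts 6:50pm at or after Rhythm Warm-up ends 6:40pm → clear.
Rhythm Warm-up overlaps Strings Run-through.

No — it overlaps Strings Run-through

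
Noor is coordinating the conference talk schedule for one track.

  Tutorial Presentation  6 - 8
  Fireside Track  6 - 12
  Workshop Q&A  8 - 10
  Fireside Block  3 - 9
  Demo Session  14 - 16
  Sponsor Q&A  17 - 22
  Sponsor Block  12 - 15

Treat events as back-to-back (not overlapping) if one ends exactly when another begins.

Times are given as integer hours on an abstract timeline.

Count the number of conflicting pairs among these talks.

Sorted by start: Fireside Block, Tutorial Presentation, Fireside Track, Workshop Q&A, Sponsor Block, Demo Session, Sponsor Q&A.
Tutorial Presentation starts before Fireside Block ends → Fireside Block and Tutorial Presentation overlap.
Fireside Track starts before Fireside Block ends → Fireside Block and Fireside Track overlap.
Workshop Q&A starts before Fireside Block ends → Fireside Block and Workshop Q&A overlap.
Sponsor Block starts after Fireside Block ends, so Fireside Block has no further overlaps.
Fireside Track starts before Tutorial Presentation ends → Tutorial Presentation and Fireside Track overlap.
Workshop Q&A starts exactly when Tutorial Presentation ends (back-to-back, no overlap), so Tutorial Presentation has no further overlaps.
Workshop Q&A starts before Fireside Track ends → Fireside Track and Workshop Q&A overlap.
Sponsor Block starts exactly when Fireside Track ends (back-to-back, no overlap), so Fireside Track has no further overlaps.
Sponsor Block starts after Workshop Q&A ends, so Workshop Q&A has no further overlaps.
Demo Session starts before Sponsor Block ends → Sponsor Block and Demo Session overlap.
Sponsor Q&A starts after Sponsor Block ends.
Sponsor Q&A starts after Demo Session ends.
Overlapping pairs: Demo Session & Sponsor Block, Fireside Block & Fireside Track, Fireside Block & Tutorial Presentation, Fireside Block & Workshop Q&A, Fireside Track & Tutorial Presentation, Fireside Track & Workshop Q&A — 6 in total.

6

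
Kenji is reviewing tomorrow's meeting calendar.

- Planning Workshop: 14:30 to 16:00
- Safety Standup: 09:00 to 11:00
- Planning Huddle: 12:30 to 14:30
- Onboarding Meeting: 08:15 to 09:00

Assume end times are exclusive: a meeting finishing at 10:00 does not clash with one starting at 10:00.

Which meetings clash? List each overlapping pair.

Sorted by start: Onboarding Meeting, Safety Standup, Planning Huddle, Planning Workshop.
Safety Standup starts exactly when Onboarding Meeting ends (back-to-back, no overlap) — done with Onboarding Meeting.
Planning Huddle starts after Safety Standup ends — done with Safety Standup.
Planning Workshop starts exactly when Planning Huddle ends (back-to-back, no overlap).

no overlapping pairs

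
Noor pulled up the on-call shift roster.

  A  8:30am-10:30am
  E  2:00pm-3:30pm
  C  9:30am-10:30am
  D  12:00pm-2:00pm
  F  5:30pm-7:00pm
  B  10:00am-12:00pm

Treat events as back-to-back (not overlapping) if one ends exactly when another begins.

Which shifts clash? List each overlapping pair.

A & B, A & C, B & C

Sorted by start: A, C, B, D, E, F.
C starts before A ends → A and C overlap.
B starts before A ends → A and B overlap.
D starts after A ends, so nothing later overlaps A either.
B starts before C ends → C and B overlap.
D starts after C ends, so nothing later overlaps C either.
D starts exactly when B ends (back-to-back, no overlap), so nothing later overlaps B either.
E starts exactly when D ends (back-to-back, no overlap), so nothing later overlaps D either.
F starts after E ends.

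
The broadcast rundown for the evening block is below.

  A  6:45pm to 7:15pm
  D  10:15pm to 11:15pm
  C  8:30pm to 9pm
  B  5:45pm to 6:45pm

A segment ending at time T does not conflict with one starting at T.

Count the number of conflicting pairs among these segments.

0

Sorted by start: B, A, C, D.
A starts exactly when B ends (back-to-back, no overlap) — done with B.
C starts after A ends — done with A.
D starts after C ends.
No pair overlaps.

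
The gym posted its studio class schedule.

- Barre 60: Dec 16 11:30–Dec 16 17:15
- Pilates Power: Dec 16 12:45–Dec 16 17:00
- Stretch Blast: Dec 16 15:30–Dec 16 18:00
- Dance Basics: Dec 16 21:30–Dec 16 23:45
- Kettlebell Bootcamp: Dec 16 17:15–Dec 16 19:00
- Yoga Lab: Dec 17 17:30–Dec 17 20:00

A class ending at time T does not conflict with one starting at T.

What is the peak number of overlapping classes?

3

Sweep the timeline, counting +1 at each start and −1 at each end (ends before starts at a tie):
Dec 16 11:30 start Barre 60 → 1
Dec 16 12:45 start Pilates Power → 2
Dec 16 15:30 start Stretch Blast → 3
Dec 16 17:00 end Pilates Power → 2
Dec 16 17:15 end Barre 60 → 1
Dec 16 17:15 start Kettlebell Bootcamp → 2
Dec 16 18:00 end Stretch Blast → 1
Dec 16 19:00 end Kettlebell Bootcamp → 0
Dec 16 21:30 start Dance Basics → 1
Dec 16 23:45 end Dance Basics → 0
Dec 17 17:30 start Yoga Lab → 1
Dec 17 20:00 end Yoga Lab → 0
Peak is 3, at Dec 16 15:30 (Barre 60, Pilates Power, Stretch Blast).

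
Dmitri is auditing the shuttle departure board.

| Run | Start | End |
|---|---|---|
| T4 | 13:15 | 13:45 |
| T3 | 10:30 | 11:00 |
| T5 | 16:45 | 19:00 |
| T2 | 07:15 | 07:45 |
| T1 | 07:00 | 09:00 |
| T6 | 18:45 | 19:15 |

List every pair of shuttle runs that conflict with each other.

T1 & T2, T5 & T6

Sorted by start: T1, T2, T3, T4, T5, T6.
T2 starts before T1 ends → T1 and T2 overlap.
T3 starts after T1 ends; T1 is clear from here.
T3 starts after T2 ends; T2 is clear from here.
T4 starts after T3 ends; T3 is clear from here.
T5 starts after T4 ends; T4 is clear from here.
T6 starts before T5 ends → T5 and T6 overlap.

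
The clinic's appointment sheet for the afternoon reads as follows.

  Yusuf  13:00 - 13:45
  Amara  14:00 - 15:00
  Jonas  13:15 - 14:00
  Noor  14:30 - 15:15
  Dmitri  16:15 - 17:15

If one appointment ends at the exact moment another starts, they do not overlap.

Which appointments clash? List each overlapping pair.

Check each pair: they overlap iff neither finishes before the other starts.
Sorted by start: Yusuf, Jonas, Amara, Noor, Dmitri.
Jonas starts before Yusuf ends → Yusuf and Jonas overlap.
Amara starts after Yusuf ends — done with Yusuf.
Amara starts exactly when Jonas ends (back-to-back, no overlap) — done with Jonas.
Noor starts before Amara ends → Amara and Noor overlap.
Dmitri starts after Amara ends.
Dmitri starts after Noor ends.

Amara & Noor, Jonas & Yusuf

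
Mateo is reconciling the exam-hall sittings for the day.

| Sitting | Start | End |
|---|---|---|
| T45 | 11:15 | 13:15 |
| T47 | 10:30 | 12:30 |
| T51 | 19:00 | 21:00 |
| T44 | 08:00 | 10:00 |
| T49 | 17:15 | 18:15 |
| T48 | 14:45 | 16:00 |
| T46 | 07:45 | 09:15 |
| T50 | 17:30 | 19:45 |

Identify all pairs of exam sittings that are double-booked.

Two intervals overlap when each starts before the other ends.
Sorted by start: T46, T44, T47, T45, T48, T49, T50, T51.
T44 starts before T46 ends → T46 and T44 overlap.
T47 starts after T46 ends, so T46 has no further overlaps.
T47 starts after T44 ends, so T44 has no further overlaps.
T45 starts before T47 ends → T47 and T45 overlap.
T48 starts after T47 ends, so T47 has no further overlaps.
T48 starts after T45 ends, so T45 has no further overlaps.
T49 starts after T48 ends, so T48 has no further overlaps.
T50 starts before T49 ends → T49 and T50 overlap.
T51 starts after T49 ends.
T51 starts before T50 ends → T50 and T51 overlap.

T44 & T46, T45 & T47, T49 & T50, T50 & T51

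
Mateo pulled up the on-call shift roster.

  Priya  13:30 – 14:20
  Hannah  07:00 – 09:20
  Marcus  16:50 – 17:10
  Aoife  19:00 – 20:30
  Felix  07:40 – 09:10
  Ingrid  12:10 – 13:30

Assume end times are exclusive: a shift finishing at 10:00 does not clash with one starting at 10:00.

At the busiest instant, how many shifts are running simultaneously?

2

Walk through starts and ends in time order (an end at T is processed before a start at T):
07:00 start Hannah → 1
07:40 start Felix → 2
09:10 end Felix → 1
09:20 end Hannah → 0
12:10 start Ingrid → 1
13:30 end Ingrid → 0
13:30 start Priya → 1
14:20 end Priya → 0
16:50 start Marcus → 1
17:10 end Marcus → 0
19:00 start Aoife → 1
20:30 end Aoife → 0
Peak is 2, at 07:40 (Felix, Hannah).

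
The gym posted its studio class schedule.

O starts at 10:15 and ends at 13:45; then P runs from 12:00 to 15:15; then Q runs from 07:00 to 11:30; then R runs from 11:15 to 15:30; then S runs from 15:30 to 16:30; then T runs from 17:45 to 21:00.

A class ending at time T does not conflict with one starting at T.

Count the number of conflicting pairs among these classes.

Check each pair: they overlap iff neither finishes before the other starts.
Sorted by start: Q, O, R, P, S, T.
O starts before Q ends → Q and O overlap.
R starts before Q ends → Q and R overlap.
P starts after Q ends, so Q has no further overlaps.
R starts before O ends → O and R overlap.
P starts before O ends → O and P overlap.
S starts after O ends, so O has no further overlaps.
P starts before R ends → R and P overlap.
S starts exactly when R ends (back-to-back, no overlap), so R has no further overlaps.
S starts after P ends, so P has no further overlaps.
T starts after S ends.
Overlapping pairs: O & P, O & Q, O & R, P & R, Q & R — 5 in total.

5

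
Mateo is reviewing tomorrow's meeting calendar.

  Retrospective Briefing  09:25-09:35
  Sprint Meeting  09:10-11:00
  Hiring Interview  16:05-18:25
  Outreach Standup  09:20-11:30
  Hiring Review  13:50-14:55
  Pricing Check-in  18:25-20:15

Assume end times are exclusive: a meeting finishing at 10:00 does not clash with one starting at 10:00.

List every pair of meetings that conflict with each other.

Outreach Standup & Retrospective Briefing, Outreach Standup & Sprint Meeting, Retrospective Briefing & Sprint Meeting

Two intervals overlap when each starts before the other ends.
Sorted by start: Sprint Meeting, Outreach Standup, Retrospective Briefing, Hiring Review, Hiring Interview, Pricing Check-in.
Outreach Standup starts before Sprint Meeting ends → Sprint Meeting and Outreach Standup overlap.
Retrospective Briefing starts before Sprint Meeting ends → Sprint Meeting and Retrospective Briefing overlap.
Hiring Review starts after Sprint Meeting ends; Sprint Meeting is clear from here.
Retrospective Briefing starts before Outreach Standup ends → Outreach Standup and Retrospective Briefing overlap.
Hiring Review starts after Outreach Standup ends; Outreach Standup is clear from here.
Hiring Review starts after Retrospective Briefing ends; Retrospective Briefing is clear from here.
Hiring Interview starts after Hiring Review ends; Hiring Review is clear from here.
Pricing Check-in starts exactly when Hiring Interview ends (back-to-back, no overlap).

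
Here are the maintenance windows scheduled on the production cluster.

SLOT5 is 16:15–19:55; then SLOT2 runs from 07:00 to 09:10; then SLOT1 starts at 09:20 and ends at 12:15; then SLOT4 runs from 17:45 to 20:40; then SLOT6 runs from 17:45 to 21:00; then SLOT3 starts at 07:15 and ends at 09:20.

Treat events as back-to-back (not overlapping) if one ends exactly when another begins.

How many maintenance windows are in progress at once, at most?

3

Sort all start/end points and keep a running count:
07:00 start SLOT2 → 1
07:15 start SLOT3 → 2
09:10 end SLOT2 → 1
09:20 end SLOT3 → 0
09:20 start SLOT1 → 1
12:15 end SLOT1 → 0
16:15 start SLOT5 → 1
17:45 start SLOT4 → 2
17:45 start SLOT6 → 3
19:55 end SLOT5 → 2
20:40 end SLOT4 → 1
21:00 end SLOT6 → 0
Peak is 3, at 17:45 (SLOT4, SLOT5, SLOT6).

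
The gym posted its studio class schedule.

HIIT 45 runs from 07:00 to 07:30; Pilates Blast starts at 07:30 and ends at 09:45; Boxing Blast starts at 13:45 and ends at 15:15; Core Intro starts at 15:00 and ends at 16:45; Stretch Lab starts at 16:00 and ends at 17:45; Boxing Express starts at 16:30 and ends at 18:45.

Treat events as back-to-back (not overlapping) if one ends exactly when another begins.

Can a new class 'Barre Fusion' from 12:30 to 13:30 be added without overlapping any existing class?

Yes — the slot is free

HIIT 45: ends 07:30 at or before Barre Fusion starts 12:30 → clear.
Pilates Blast: ends 09:45 at or before Barre Fusion starts 12:30 → clear.
Boxing Blast: starts 13:45 at or after Barre Fusion ends 13:30 → clear.
Core Intro: starts 15:00 at or after Barre Fusion ends 13:30 → clear.
Stretch Lab: starts 16:00 at or after Barre Fusion ends 13:30 → clear.
Boxing Express: starts 16:30 at or after Barre Fusion ends 13:30 → clear.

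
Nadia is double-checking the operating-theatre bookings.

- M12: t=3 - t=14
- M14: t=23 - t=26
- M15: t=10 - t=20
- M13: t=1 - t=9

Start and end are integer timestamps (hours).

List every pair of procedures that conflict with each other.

Check each pair: they overlap iff neither finishes before the other starts.
Sorted by start: M13, M12, M15, M14.
M12 starts before M13 ends → M13 and M12 overlap.
M15 starts after M13 ends, so nothing later overlaps M13 either.
M15 starts before M12 ends → M12 and M15 overlap.
M14 starts after M12 ends.
M14 starts after M15 ends.

M12 & M13, M12 & M15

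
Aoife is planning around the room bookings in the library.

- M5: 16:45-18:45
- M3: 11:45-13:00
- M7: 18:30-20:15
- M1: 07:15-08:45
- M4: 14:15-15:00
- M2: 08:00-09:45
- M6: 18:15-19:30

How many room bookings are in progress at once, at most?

Sort all start/end points and keep a running count:
07:15 start M1 → 1
08:00 start M2 → 2
08:45 end M1 → 1
09:45 end M2 → 0
11:45 start M3 → 1
13:00 end M3 → 0
14:15 start M4 → 1
15:00 end M4 → 0
16:45 start M5 → 1
18:15 start M6 → 2
18:30 start M7 → 3
18:45 end M5 → 2
19:30 end M6 → 1
20:15 end M7 → 0
Peak is 3, at 18:30 (M5, M6, M7).

3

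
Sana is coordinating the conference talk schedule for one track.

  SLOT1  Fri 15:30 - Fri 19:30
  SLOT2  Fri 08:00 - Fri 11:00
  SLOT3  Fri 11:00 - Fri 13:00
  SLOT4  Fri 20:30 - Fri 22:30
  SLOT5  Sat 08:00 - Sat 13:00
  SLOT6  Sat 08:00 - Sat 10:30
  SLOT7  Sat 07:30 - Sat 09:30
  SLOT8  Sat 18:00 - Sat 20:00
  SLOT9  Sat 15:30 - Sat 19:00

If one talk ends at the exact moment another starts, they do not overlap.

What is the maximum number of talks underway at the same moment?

Walk through starts and ends in time order (an end at T is processed before a start at T):
Fri 08:00 start SLOT2 → 1
Fri 11:00 end SLOT2 → 0
Fri 11:00 start SLOT3 → 1
Fri 13:00 end SLOT3 → 0
Fri 15:30 start SLOT1 → 1
Fri 19:30 end SLOT1 → 0
Fri 20:30 start SLOT4 → 1
Fri 22:30 end SLOT4 → 0
Sat 07:30 start SLOT7 → 1
Sat 08:00 start SLOT5 → 2
Sat 08:00 start SLOT6 → 3
Sat 09:30 end SLOT7 → 2
Sat 10:30 end SLOT6 → 1
Sat 13:00 end SLOT5 → 0
Sat 15:30 start SLOT9 → 1
Sat 18:00 start SLOT8 → 2
Sat 19:00 end SLOT9 → 1
Sat 20:00 end SLOT8 → 0
Peak is 3, at Sat 08:00 (SLOT5, SLOT6, SLOT7).

3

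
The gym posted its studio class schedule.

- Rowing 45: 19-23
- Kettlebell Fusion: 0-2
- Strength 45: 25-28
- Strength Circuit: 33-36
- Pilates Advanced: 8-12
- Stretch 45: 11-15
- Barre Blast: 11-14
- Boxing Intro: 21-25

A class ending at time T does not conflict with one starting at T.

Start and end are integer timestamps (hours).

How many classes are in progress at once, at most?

Sweep the timeline, counting +1 at each start and −1 at each end (ends before starts at a tie):
0 start Kettlebell Fusion → 1
2 end Kettlebell Fusion → 0
8 start Pilates Advanced → 1
11 start Barre Blast → 2
11 start Stretch 45 → 3
12 end Pilates Advanced → 2
14 end Barre Blast → 1
15 end Stretch 45 → 0
19 start Rowing 45 → 1
21 start Boxing Intro → 2
23 end Rowing 45 → 1
25 end Boxing Intro → 0
25 start Strength 45 → 1
28 end Strength 45 → 0
33 start Strength Circuit → 1
36 end Strength Circuit → 0
Peak is 3, at 11 (Barre Blast, Pilates Advanced, Stretch 45).

3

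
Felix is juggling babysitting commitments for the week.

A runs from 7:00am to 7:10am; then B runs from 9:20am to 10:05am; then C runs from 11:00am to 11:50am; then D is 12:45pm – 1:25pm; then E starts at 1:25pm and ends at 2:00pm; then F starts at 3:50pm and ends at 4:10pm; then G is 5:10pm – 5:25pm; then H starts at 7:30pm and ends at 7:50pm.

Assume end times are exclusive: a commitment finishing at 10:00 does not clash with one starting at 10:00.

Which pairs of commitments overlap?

Sorted by start: A, B, C, D, E, F, G, H.
B starts after A ends, so A has no further overlaps.
C starts after B ends, so B has no further overlaps.
D starts after C ends, so C has no further overlaps.
E starts exactly when D ends (back-to-back, no overlap), so D has no further overlaps.
F starts after E ends, so E has no further overlaps.
G starts after F ends, so F has no further overlaps.
H starts after G ends.

no overlapping pairs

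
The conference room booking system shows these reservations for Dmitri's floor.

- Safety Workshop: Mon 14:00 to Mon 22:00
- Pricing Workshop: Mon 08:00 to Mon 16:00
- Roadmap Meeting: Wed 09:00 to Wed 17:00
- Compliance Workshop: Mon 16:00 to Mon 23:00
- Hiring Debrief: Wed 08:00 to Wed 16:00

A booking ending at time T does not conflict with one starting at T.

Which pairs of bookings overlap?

Compliance Workshop & Safety Workshop, Hiring Debrief & Roadmap Meeting, Pricing Workshop & Safety Workshop

Check each pair: they overlap iff neither finishes before the other starts.
Sorted by start: Pricing Workshop, Safety Workshop, Compliance Workshop, Hiring Debrief, Roadmap Meeting.
Safety Workshop starts before Pricing Workshop ends → Pricing Workshop and Safety Workshop overlap.
Compliance Workshop starts exactly when Pricing Workshop ends (back-to-back, no overlap), so Pricing Workshop has no further overlaps.
Compliance Workshop starts before Safety Workshop ends → Safety Workshop and Compliance Workshop overlap.
Hiring Debrief starts after Safety Workshop ends, so Safety Workshop has no further overlaps.
Hiring Debrief starts after Compliance Workshop ends, so Compliance Workshop has no further overlaps.
Roadmap Meeting starts before Hiring Debrief ends → Hiring Debrief and Roadmap Meeting overlap.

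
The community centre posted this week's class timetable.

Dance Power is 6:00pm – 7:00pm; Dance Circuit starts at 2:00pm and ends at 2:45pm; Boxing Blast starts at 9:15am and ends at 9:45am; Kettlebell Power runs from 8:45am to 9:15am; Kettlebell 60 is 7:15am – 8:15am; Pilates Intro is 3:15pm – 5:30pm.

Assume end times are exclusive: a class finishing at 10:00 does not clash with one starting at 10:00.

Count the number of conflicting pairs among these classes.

0

Sorted by start: Kettlebell 60, Kettlebell Power, Boxing Blast, Dance Circuit, Pilates Intro, Dance Power.
Kettlebell Power starts after Kettlebell 60 ends, so Kettlebell 60 has no further overlaps.
Boxing Blast starts exactly when Kettlebell Power ends (back-to-back, no overlap), so Kettlebell Power has no further overlaps.
Dance Circuit starts after Boxing Blast ends, so Boxing Blast has no further overlaps.
Pilates Intro starts after Dance Circuit ends, so Dance Circuit has no further overlaps.
Dance Power starts after Pilates Intro ends.
No pair overlaps.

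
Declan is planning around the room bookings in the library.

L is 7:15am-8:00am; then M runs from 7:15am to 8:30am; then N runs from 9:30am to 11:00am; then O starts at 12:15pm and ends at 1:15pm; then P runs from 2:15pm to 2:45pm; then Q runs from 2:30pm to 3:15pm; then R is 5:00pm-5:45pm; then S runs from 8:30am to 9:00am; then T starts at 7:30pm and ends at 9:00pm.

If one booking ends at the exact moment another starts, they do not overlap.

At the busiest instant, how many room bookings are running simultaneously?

Sort all start/end points and keep a running count:
7:15am start L → 1
7:15am start M → 2
8:00am end L → 1
8:30am end M → 0
8:30am start S → 1
9:00am end S → 0
9:30am start N → 1
11:00am end N → 0
12:15pm start O → 1
1:15pm end O → 0
2:15pm start P → 1
2:30pm start Q → 2
2:45pm end P → 1
3:15pm end Q → 0
5:00pm start R → 1
5:45pm end R → 0
7:30pm start T → 1
9:00pm end T → 0
Peak is 2, at 7:15am (L, M).

2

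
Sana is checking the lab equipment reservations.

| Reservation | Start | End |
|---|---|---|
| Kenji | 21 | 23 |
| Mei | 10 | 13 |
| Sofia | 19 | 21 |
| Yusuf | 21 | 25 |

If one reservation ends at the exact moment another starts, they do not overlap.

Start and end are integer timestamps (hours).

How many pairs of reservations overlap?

Sorted by start: Mei, Sofia, Kenji, Yusuf.
Sofia starts after Mei ends — done with Mei.
Kenji starts exactly when Sofia ends (back-to-back, no overlap) — done with Sofia.
Yusuf starts before Kenji ends → Kenji and Yusuf overlap.
Overlapping pairs: Kenji & Yusuf — 1 in total.

1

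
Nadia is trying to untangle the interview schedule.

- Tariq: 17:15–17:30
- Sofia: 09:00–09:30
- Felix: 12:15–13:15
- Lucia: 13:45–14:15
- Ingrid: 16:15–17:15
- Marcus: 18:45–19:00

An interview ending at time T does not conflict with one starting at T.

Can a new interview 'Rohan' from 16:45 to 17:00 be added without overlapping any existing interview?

Sofia: ends 09:30 at or before Rohan starts 16:45 → clear.
Felix: ends 13:15 at or before Rohan starts 16:45 → clear.
Lucia: ends 14:15 at or before Rohan starts 16:45 → clear.
Ingrid: starts 16:15 before Rohan ends 17:00, and ends 17:15 after Rohan starts 16:45 → overlap.
Tariq: starts 17:15 at or after Rohan ends 17:00 → clear.
Marcus: starts 18:45 at or after Rohan ends 17:00 → clear.
Rohan overlaps Ingrid.

No — it overlaps Ingrid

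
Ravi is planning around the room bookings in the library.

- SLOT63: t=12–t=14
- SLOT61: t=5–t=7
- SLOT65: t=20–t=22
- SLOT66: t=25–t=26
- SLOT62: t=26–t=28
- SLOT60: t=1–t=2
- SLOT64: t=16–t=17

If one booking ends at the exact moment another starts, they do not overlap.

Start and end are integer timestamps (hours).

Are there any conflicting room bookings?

Sorted by start: SLOT60, SLOT61, SLOT63, SLOT64, SLOT65, SLOT66, SLOT62.
SLOT61 starts after SLOT60 ends, so SLOT60 has no further overlaps.
SLOT63 starts after SLOT61 ends, so SLOT61 has no further overlaps.
SLOT64 starts after SLOT63 ends, so SLOT63 has no further overlaps.
SLOT65 starts after SLOT64 ends, so SLOT64 has no further overlaps.
SLOT66 starts after SLOT65 ends, so SLOT65 has no further overlaps.
SLOT62 starts exactly when SLOT66 ends (back-to-back, no overlap).
Every pair is clear; the schedule has no overlaps.

No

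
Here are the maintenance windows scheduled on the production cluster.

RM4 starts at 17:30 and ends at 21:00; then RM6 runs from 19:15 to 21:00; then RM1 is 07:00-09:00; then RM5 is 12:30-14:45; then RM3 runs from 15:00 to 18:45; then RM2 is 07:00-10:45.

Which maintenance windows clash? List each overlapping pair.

RM1 & RM2, RM3 & RM4, RM4 & RM6

Sorted by start: RM1, RM2, RM5, RM3, RM4, RM6.
RM2 starts before RM1 ends → RM1 and RM2 overlap.
RM5 starts after RM1 ends; RM1 is clear from here.
RM5 starts after RM2 ends; RM2 is clear from here.
RM3 starts after RM5 ends; RM5 is clear from here.
RM4 starts before RM3 ends → RM3 and RM4 overlap.
RM6 starts after RM3 ends.
RM6 starts before RM4 ends → RM4 and RM6 overlap.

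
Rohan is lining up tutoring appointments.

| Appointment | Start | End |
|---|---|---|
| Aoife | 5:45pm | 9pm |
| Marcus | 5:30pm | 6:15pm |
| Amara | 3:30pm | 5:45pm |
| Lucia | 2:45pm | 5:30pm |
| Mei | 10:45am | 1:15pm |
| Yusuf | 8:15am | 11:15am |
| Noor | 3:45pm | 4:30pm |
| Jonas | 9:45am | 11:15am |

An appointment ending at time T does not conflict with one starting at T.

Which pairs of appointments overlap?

Amara & Lucia, Amara & Marcus, Amara & Noor, Aoife & Marcus, Jonas & Mei, Jonas & Yusuf, Lucia & Noor, Mei & Yusuf

Sorted by start: Yusuf, Jonas, Mei, Lucia, Amara, Noor, Marcus, Aoife.
Jonas starts before Yusuf ends → Yusuf and Jonas overlap.
Mei starts before Yusuf ends → Yusuf and Mei overlap.
Lucia starts after Yusuf ends, so nothing later overlaps Yusuf either.
Mei starts before Jonas ends → Jonas and Mei overlap.
Lucia starts after Jonas ends, so nothing later overlaps Jonas either.
Lucia starts after Mei ends, so nothing later overlaps Mei either.
Amara starts before Lucia ends → Lucia and Amara overlap.
Noor starts before Lucia ends → Lucia and Noor overlap.
Marcus starts exactly when Lucia ends (back-to-back, no overlap), so nothing later overlaps Lucia either.
Noor starts before Amara ends → Amara and Noor overlap.
Marcus starts before Amara ends → Amara and Marcus overlap.
Aoife starts exactly when Amara ends (back-to-back, no overlap).
Marcus starts after Noor ends, so nothing later overlaps Noor either.
Aoife starts before Marcus ends → Marcus and Aoife overlap.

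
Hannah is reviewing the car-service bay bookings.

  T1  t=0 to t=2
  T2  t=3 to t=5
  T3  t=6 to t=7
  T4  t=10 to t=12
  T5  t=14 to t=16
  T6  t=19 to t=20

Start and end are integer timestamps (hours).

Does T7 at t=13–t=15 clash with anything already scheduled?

Yes — it overlaps T5

T1: ends t=2 at or before T7 starts t=13 → clear.
T2: ends t=5 at or before T7 starts t=13 → clear.
T3: ends t=7 at or before T7 starts t=13 → clear.
T4: ends t=12 at or before T7 starts t=13 → clear.
T5: starts t=14 before T7 ends t=15, and ends t=16 after T7 starts t=13 → overlap.
T6: starts t=19 at or after T7 ends t=15 → clear.
T7 overlaps T5.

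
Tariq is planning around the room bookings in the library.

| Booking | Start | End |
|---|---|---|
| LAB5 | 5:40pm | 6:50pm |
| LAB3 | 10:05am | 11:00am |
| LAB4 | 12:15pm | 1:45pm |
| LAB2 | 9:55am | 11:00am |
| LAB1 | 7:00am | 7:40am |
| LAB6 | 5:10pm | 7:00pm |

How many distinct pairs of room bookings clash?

2

Sorted by start: LAB1, LAB2, LAB3, LAB4, LAB6, LAB5.
LAB2 starts after LAB1 ends, so nothing later overlaps LAB1 either.
LAB3 starts before LAB2 ends → LAB2 and LAB3 overlap.
LAB4 starts after LAB2 ends, so nothing later overlaps LAB2 either.
LAB4 starts after LAB3 ends, so nothing later overlaps LAB3 either.
LAB6 starts after LAB4 ends, so nothing later overlaps LAB4 either.
LAB5 starts before LAB6 ends → LAB6 and LAB5 overlap.
Overlapping pairs: LAB2 & LAB3, LAB5 & LAB6 — 2 in total.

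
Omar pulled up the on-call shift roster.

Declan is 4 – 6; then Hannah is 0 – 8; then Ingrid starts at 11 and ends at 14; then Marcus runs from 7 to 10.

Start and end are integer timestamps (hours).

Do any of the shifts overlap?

Sorted by start: Hannah, Declan, Marcus, Ingrid.
Declan starts before Hannah ends → Hannah and Declan overlap.
That's a conflict, so the schedule is not conflict-free.

Yes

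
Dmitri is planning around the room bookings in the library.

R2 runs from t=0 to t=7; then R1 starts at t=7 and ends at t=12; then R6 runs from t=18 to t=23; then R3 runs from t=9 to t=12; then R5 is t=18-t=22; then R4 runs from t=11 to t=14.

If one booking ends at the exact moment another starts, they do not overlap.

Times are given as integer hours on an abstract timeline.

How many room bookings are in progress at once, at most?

3

Sort all start/end points and keep a running count:
t=0 start R2 → 1
t=7 end R2 → 0
t=7 start R1 → 1
t=9 start R3 → 2
t=11 start R4 → 3
t=12 end R1 → 2
t=12 end R3 → 1
t=14 end R4 → 0
t=18 start R5 → 1
t=18 start R6 → 2
t=22 end R5 → 1
t=23 end R6 → 0
Peak is 3, at t=11 (R1, R3, R4).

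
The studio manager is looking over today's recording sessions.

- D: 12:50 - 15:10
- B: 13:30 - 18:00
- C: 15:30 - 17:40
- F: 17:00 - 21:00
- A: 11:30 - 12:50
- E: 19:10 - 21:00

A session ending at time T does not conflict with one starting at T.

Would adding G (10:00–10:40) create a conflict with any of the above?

No — it doesn't clash with anything

A: starts 11:30 at or after G ends 10:40 → clear.
D: starts 12:50 at or after G ends 10:40 → clear.
B: starts 13:30 at or after G ends 10:40 → clear.
C: starts 15:30 at or after G ends 10:40 → clear.
F: starts 17:00 at or after G ends 10:40 → clear.
E: starts 19:10 at or after G ends 10:40 → clear.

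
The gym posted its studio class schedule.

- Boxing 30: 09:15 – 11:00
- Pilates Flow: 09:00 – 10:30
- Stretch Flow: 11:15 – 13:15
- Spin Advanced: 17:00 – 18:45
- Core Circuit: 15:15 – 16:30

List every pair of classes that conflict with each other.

Check each pair: they overlap iff neither finishes before the other starts.
Sorted by start: Pilates Flow, Boxing 30, Stretch Flow, Core Circuit, Spin Advanced.
Boxing 30 starts before Pilates Flow ends → Pilates Flow and Boxing 30 overlap.
Stretch Flow starts after Pilates Flow ends — done with Pilates Flow.
Stretch Flow starts after Boxing 30 ends — done with Boxing 30.
Core Circuit starts after Stretch Flow ends — done with Stretch Flow.
Spin Advanced starts after Core Circuit ends.

Boxing 30 & Pilates Flow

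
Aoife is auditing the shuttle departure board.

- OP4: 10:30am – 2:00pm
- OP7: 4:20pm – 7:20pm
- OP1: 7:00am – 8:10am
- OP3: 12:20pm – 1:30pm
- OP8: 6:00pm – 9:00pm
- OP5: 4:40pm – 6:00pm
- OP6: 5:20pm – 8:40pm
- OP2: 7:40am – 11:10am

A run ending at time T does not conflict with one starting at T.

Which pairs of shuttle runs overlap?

Check each pair: they overlap iff neither finishes before the other starts.
Sorted by start: OP1, OP2, OP4, OP3, OP7, OP5, OP6, OP8.
OP2 starts before OP1 ends → OP1 and OP2 overlap.
OP4 starts after OP1 ends, so OP1 has no further overlaps.
OP4 starts before OP2 ends → OP2 and OP4 overlap.
OP3 starts after OP2 ends, so OP2 has no further overlaps.
OP3 starts before OP4 ends → OP4 and OP3 overlap.
OP7 starts after OP4 ends, so OP4 has no further overlaps.
OP7 starts after OP3 ends, so OP3 has no further overlaps.
OP5 starts before OP7 ends → OP7 and OP5 overlap.
OP6 starts before OP7 ends → OP7 and OP6 overlap.
OP8 starts before OP7 ends → OP7 and OP8 overlap.
OP6 starts before OP5 ends → OP5 and OP6 overlap.
OP8 starts exactly when OP5 ends (back-to-back, no overlap).
OP8 starts before OP6 ends → OP6 and OP8 overlap.

OP1 & OP2, OP2 & OP4, OP3 & OP4, OP5 & OP6, OP5 & OP7, OP6 & OP7, OP6 & OP8, OP7 & OP8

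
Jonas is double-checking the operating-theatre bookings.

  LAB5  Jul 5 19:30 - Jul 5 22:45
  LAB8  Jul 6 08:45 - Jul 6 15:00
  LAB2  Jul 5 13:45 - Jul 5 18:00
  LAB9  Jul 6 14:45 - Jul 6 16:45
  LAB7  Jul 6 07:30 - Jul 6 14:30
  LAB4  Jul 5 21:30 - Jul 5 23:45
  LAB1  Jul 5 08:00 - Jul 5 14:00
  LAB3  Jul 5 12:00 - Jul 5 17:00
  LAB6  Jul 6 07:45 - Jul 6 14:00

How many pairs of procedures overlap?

8

Check each pair: they overlap iff neither finishes before the other starts.
Sorted by start: LAB1, LAB3, LAB2, LAB5, LAB4, LAB7, LAB6, LAB8, LAB9.
LAB3 starts before LAB1 ends → LAB1 and LAB3 overlap.
LAB2 starts before LAB1 ends → LAB1 and LAB2 overlap.
LAB5 starts after LAB1 ends, so nothing later overlaps LAB1 either.
LAB2 starts before LAB3 ends → LAB3 and LAB2 overlap.
LAB5 starts after LAB3 ends, so nothing later overlaps LAB3 either.
LAB5 starts after LAB2 ends, so nothing later overlaps LAB2 either.
LAB4 starts before LAB5 ends → LAB5 and LAB4 overlap.
LAB7 starts after LAB5 ends, so nothing later overlaps LAB5 either.
LAB7 starts after LAB4 ends, so nothing later overlaps LAB4 either.
LAB6 starts before LAB7 ends → LAB7 and LAB6 overlap.
LAB8 starts before LAB7 ends → LAB7 and LAB8 overlap.
LAB9 starts after LAB7 ends.
LAB8 starts before LAB6 ends → LAB6 and LAB8 overlap.
LAB9 starts after LAB6 ends.
LAB9 starts before LAB8 ends → LAB8 and LAB9 overlap.
Overlapping pairs: LAB1 & LAB2, LAB1 & LAB3, LAB2 & LAB3, LAB4 & LAB5, LAB6 & LAB7, LAB6 & LAB8, LAB7 & LAB8, LAB8 & LAB9 — 8 in total.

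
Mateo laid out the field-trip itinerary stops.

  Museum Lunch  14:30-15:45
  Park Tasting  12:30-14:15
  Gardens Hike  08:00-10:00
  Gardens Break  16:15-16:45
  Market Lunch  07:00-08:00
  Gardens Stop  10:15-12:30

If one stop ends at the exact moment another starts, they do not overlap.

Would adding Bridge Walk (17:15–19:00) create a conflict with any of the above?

No — it doesn't clash with anything

Market Lunch: ends 08:00 at or before Bridge Walk starts 17:15 → clear.
Gardens Hike: ends 10:00 at or before Bridge Walk starts 17:15 → clear.
Gardens Stop: ends 12:30 at or before Bridge Walk starts 17:15 → clear.
Park Tasting: ends 14:15 at or before Bridge Walk starts 17:15 → clear.
Museum Lunch: ends 15:45 at or before Bridge Walk starts 17:15 → clear.
Gardens Break: ends 16:45 at or before Bridge Walk starts 17:15 → clear.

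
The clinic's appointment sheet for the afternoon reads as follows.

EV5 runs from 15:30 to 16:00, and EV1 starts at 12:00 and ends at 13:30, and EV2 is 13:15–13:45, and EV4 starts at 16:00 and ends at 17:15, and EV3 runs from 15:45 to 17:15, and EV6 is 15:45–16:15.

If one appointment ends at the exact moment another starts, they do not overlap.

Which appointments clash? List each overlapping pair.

EV1 & EV2, EV3 & EV4, EV3 & EV5, EV3 & EV6, EV4 & EV6, EV5 & EV6

Sorted by start: EV1, EV2, EV5, EV3, EV6, EV4.
EV2 starts before EV1 ends → EV1 and EV2 overlap.
EV5 starts after EV1 ends, so EV1 has no further overlaps.
EV5 starts after EV2 ends, so EV2 has no further overlaps.
EV3 starts before EV5 ends → EV5 and EV3 overlap.
EV6 starts before EV5 ends → EV5 and EV6 overlap.
EV4 starts exactly when EV5 ends (back-to-back, no overlap).
EV6 starts before EV3 ends → EV3 and EV6 overlap.
EV4 starts before EV3 ends → EV3 and EV4 overlap.
EV4 starts before EV6 ends → EV6 and EV4 overlap.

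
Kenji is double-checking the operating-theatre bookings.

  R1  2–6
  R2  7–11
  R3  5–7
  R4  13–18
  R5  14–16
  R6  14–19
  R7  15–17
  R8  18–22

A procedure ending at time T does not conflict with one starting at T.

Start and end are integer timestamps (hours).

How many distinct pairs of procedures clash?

Check each pair: they overlap iff neither finishes before the other starts.
Sorted by start: R1, R3, R2, R4, R5, R6, R7, R8.
R3 starts before R1 ends → R1 and R3 overlap.
R2 starts after R1 ends; R1 is clear from here.
R2 starts exactly when R3 ends (back-to-back, no overlap); R3 is clear from here.
R4 starts after R2 ends; R2 is clear from here.
R5 starts before R4 ends → R4 and R5 overlap.
R6 starts before R4 ends → R4 and R6 overlap.
R7 starts before R4 ends → R4 and R7 overlap.
R8 starts exactly when R4 ends (back-to-back, no overlap).
R6 starts before R5 ends → R5 and R6 overlap.
R7 starts before R5 ends → R5 and R7 overlap.
R8 starts after R5 ends.
R7 starts before R6 ends → R6 and R7 overlap.
R8 starts before R6 ends → R6 and R8 overlap.
R8 starts after R7 ends.
Overlapping pairs: R1 & R3, R4 & R5, R4 & R6, R4 & R7, R5 & R6, R5 & R7, R6 & R7, R6 & R8 — 8 in total.

8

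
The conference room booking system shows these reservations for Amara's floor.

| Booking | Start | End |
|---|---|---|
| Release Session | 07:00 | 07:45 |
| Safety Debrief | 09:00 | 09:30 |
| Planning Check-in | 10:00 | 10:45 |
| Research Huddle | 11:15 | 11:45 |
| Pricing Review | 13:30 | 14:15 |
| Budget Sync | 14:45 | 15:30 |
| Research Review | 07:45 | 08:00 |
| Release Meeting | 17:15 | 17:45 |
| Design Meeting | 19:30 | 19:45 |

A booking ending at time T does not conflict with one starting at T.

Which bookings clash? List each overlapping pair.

no overlapping pairs

Check each pair: they overlap iff neither finishes before the other starts.
Sorted by start: Release Session, Research Review, Safety Debrief, Planning Check-in, Research Huddle, Pricing Review, Budget Sync, Release Meeting, Design Meeting.
Research Review starts exactly when Release Session ends (back-to-back, no overlap), so Release Session has no further overlaps.
Safety Debrief starts after Research Review ends, so Research Review has no further overlaps.
Planning Check-in starts after Safety Debrief ends, so Safety Debrief has no further overlaps.
Research Huddle starts after Planning Check-in ends, so Planning Check-in has no further overlaps.
Pricing Review starts after Research Huddle ends, so Research Huddle has no further overlaps.
Budget Sync starts after Pricing Review ends, so Pricing Review has no further overlaps.
Release Meeting starts after Budget Sync ends, so Budget Sync has no further overlaps.
Design Meeting starts after Release Meeting ends.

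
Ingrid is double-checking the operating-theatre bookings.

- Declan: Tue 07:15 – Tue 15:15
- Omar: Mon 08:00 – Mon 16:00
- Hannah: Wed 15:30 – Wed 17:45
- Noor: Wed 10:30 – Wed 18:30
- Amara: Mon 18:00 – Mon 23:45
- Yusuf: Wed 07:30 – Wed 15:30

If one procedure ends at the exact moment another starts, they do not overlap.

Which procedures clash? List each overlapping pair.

Sorted by start: Omar, Amara, Declan, Yusuf, Noor, Hannah.
Amara starts after Omar ends; Omar is clear from here.
Declan starts after Amara ends; Amara is clear from here.
Yusuf starts after Declan ends; Declan is clear from here.
Noor starts before Yusuf ends → Yusuf and Noor overlap.
Hannah starts exactly when Yusuf ends (back-to-back, no overlap).
Hannah starts before Noor ends → Noor and Hannah overlap.

Hannah & Noor, Noor & Yusuf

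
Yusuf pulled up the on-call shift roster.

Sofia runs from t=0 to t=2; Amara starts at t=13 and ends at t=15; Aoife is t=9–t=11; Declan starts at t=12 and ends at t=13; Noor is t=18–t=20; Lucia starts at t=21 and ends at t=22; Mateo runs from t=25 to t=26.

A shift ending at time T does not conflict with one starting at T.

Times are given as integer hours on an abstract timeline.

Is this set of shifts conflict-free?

Check each pair: they overlap iff neither finishes before the other starts.
Sorted by start: Sofia, Aoife, Declan, Amara, Noor, Lucia, Mateo.
Aoife starts after Sofia ends; Sofia is clear from here.
Declan starts after Aoife ends; Aoife is clear from here.
Amara starts exactly when Declan ends (back-to-back, no overlap); Declan is clear from here.
Noor starts after Amara ends; Amara is clear from here.
Lucia starts after Noor ends; Noor is clear from here.
Mateo starts after Lucia ends.
Every pair is clear; the schedule has no overlaps.

Yes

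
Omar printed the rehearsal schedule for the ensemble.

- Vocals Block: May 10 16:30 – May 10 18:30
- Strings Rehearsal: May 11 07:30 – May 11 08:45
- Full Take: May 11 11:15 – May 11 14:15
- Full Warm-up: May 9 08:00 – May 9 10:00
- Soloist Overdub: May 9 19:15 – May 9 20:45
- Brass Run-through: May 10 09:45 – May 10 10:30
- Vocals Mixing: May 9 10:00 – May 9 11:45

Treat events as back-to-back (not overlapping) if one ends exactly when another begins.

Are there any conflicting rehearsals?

Sorted by start: Full Warm-up, Vocals Mixing, Soloist Overdub, Brass Run-through, Vocals Block, Strings Rehearsal, Full Take.
Vocals Mixing starts exactly when Full Warm-up ends (back-to-back, no overlap), so Full Warm-up has no further overlaps.
Soloist Overdub starts after Vocals Mixing ends, so Vocals Mixing has no further overlaps.
Brass Run-through starts after Soloist Overdub ends, so Soloist Overdub has no further overlaps.
Vocals Block starts after Brass Run-through ends, so Brass Run-through has no further overlaps.
Strings Rehearsal starts after Vocals Block ends, so Vocals Block has no further overlaps.
Full Take starts after Strings Rehearsal ends.
Every pair is clear; the schedule has no overlaps.

No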